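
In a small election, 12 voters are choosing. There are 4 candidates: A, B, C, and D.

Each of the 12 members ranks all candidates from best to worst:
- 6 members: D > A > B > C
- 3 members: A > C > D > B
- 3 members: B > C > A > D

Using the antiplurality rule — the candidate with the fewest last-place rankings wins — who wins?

Last-place votes: A 0, B 3, C 6, D 3.

A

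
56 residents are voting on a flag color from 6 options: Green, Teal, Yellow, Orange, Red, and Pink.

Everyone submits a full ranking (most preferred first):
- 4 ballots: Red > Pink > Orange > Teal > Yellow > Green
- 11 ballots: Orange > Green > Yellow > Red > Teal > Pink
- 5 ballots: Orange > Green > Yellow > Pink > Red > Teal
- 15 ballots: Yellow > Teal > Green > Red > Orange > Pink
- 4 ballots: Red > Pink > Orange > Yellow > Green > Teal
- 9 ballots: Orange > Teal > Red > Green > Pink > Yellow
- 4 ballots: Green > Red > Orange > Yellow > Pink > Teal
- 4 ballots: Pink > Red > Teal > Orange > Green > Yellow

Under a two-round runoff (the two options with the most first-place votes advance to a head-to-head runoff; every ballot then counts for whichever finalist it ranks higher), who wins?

Orange

Round 1 first-place votes: Green 4, Teal 0, Yellow 15, Orange 25, Red 8, Pink 4. Orange and Yellow advance.
Runoff: Orange is ranked above Yellow on 41 ballots, Yellow above Orange on 15.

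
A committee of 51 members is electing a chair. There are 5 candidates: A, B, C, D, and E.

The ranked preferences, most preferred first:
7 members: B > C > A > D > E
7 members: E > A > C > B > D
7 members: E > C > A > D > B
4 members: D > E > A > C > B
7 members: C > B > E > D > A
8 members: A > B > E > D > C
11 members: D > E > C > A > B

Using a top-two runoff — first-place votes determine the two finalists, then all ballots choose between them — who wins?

E

Round 1 first-place votes: A 8, B 7, C 7, D 15, E 14. D and E advance.
Runoff: D is ranked above E on 22 ballots, E above D on 29.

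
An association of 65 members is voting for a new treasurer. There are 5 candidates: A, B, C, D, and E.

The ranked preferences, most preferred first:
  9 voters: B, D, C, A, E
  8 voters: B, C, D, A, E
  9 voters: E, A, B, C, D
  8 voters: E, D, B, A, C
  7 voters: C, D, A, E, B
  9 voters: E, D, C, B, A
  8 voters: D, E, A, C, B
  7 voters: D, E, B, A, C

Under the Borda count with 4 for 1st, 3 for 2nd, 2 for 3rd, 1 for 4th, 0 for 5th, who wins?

D

A: 9×1 + 8×1 + 9×3 + 8×1 + 7×2 + 9×0 + 8×2 + 7×1 = 89
B: 9×4 + 8×4 + 9×2 + 8×2 + 7×0 + 9×1 + 8×0 + 7×2 = 125
C: 9×2 + 8×3 + 9×1 + 8×0 + 7×4 + 9×2 + 8×1 + 7×0 = 105
D: 9×3 + 8×2 + 9×0 + 8×3 + 7×3 + 9×3 + 8×4 + 7×4 = 175
E: 9×0 + 8×0 + 9×4 + 8×4 + 7×1 + 9×4 + 8×3 + 7×3 = 156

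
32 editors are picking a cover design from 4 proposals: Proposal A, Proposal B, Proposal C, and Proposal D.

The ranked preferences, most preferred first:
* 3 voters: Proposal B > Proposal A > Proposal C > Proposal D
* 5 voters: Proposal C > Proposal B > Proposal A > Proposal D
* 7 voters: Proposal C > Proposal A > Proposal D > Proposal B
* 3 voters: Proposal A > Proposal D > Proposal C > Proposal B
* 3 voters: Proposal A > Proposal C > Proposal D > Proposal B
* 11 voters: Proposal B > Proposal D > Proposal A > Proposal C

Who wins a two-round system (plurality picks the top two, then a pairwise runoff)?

Proposal C

Round 1 first-place votes: Proposal A 6, Proposal B 14, Proposal C 12, Proposal D 0. Proposal B and Proposal C advance.
Runoff: Proposal B is ranked above Proposal C on 14 ballots, Proposal C above Proposal B on 18.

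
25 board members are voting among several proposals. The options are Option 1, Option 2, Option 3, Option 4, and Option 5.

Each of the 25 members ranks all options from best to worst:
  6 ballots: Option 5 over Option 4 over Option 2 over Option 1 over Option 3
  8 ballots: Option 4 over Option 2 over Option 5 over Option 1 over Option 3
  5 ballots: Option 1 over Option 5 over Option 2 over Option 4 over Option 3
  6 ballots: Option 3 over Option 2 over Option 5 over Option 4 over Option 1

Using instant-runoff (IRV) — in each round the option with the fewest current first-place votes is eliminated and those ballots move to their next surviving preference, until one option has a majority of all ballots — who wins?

Option 5

Round 1: Option 1 5, Option 2 0, Option 3 6, Option 4 8, Option 5 6. Option 2 eliminated.
Round 2: Option 1 5, Option 3 6, Option 4 8, Option 5 6. Option 1 eliminated.
Round 3: Option 3 6, Option 4 8, Option 5 11. Option 3 eliminated.
Round 4: Option 4 8, Option 5 17. Option 5 has a majority (≥13).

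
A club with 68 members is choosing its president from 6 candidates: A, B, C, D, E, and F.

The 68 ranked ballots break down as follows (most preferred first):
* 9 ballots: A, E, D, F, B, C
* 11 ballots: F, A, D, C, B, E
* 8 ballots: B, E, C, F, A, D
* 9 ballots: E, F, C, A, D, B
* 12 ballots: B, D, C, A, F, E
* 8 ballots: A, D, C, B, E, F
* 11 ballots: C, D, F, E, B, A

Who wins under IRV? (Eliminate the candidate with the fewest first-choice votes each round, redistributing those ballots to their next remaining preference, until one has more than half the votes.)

F

Round 1: A 17, B 20, C 11, D 0, E 9, F 11. D eliminated.
Round 2: A 17, B 20, C 11, E 9, F 11. E eliminated.
Round 3: A 17, B 20, C 11, F 20. C eliminated.
Round 4: A 17, B 20, F 31. A eliminated.
Round 5: B 28, F 40. F has a majority (≥35).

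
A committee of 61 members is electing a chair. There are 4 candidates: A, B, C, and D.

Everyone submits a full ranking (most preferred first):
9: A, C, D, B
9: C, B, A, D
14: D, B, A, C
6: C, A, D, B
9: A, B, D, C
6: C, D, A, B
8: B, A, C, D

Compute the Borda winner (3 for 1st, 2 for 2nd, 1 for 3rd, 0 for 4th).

A: 9×3 + 9×1 + 14×1 + 6×2 + 9×3 + 6×1 + 8×2 = 111
B: 9×0 + 9×2 + 14×2 + 6×0 + 9×2 + 6×0 + 8×3 = 88
C: 9×2 + 9×3 + 14×0 + 6×3 + 9×0 + 6×3 + 8×1 = 89
D: 9×1 + 9×0 + 14×3 + 6×1 + 9×1 + 6×2 + 8×0 = 78

A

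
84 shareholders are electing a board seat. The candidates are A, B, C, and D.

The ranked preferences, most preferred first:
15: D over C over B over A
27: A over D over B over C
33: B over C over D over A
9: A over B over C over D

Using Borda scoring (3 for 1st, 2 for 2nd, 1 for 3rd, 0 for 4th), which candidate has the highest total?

B

A: 15×0 + 27×3 + 33×0 + 9×3 = 108
B: 15×1 + 27×1 + 33×3 + 9×2 = 159
C: 15×2 + 27×0 + 33×2 + 9×1 = 105
D: 15×3 + 27×2 + 33×1 + 9×0 = 132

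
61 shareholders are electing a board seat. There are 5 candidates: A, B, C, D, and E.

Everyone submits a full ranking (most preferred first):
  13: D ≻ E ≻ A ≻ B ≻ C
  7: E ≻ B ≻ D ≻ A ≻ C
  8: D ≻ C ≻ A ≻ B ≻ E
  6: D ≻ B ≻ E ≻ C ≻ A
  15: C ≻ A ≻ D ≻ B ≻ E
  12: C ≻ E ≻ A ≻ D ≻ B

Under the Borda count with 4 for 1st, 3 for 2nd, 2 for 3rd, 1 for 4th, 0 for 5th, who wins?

D

A: 13×2 + 7×1 + 8×2 + 6×0 + 15×3 + 12×2 = 118
B: 13×1 + 7×3 + 8×1 + 6×3 + 15×1 + 12×0 = 75
C: 13×0 + 7×0 + 8×3 + 6×1 + 15×4 + 12×4 = 138
D: 13×4 + 7×2 + 8×4 + 6×4 + 15×2 + 12×1 = 164
E: 13×3 + 7×4 + 8×0 + 6×2 + 15×0 + 12×3 = 115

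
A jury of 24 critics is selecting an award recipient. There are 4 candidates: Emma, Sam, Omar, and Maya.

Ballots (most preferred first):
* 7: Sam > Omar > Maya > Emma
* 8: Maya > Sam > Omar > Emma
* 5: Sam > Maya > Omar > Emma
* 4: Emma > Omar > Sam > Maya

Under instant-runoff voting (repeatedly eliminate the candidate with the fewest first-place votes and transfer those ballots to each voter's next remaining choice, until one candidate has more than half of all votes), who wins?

Sam

Round 1: Emma 4, Sam 12, Omar 0, Maya 8. Omar eliminated.
Round 2: Emma 4, Sam 12, Maya 8. Emma eliminated.
Round 3: Sam 16, Maya 8. Sam has a majority (≥13).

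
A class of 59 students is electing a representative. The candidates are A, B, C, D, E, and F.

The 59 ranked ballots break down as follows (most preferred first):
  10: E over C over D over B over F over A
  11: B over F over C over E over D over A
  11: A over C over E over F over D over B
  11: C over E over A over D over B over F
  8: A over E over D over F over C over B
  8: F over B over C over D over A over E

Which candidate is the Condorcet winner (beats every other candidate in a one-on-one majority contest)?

C

C vs A: 40–19
C vs B: 40–19
C vs D: 51–8
C vs E: 41–18
C vs F: 32–27
C beats every other candidate.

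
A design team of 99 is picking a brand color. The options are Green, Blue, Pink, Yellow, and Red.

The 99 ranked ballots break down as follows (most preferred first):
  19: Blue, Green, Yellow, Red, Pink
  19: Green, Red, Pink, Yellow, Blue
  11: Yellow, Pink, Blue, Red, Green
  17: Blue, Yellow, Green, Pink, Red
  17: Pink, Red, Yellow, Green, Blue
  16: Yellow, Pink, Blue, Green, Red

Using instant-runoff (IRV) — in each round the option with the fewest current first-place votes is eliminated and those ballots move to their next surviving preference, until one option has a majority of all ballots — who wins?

Yellow

Round 1: Green 19, Blue 36, Pink 17, Yellow 27, Red 0. Red eliminated.
Round 2: Green 19, Blue 36, Pink 17, Yellow 27. Pink eliminated.
Round 3: Green 19, Blue 36, Yellow 44. Green eliminated.
Round 4: Blue 36, Yellow 63. Yellow has a majority (≥50).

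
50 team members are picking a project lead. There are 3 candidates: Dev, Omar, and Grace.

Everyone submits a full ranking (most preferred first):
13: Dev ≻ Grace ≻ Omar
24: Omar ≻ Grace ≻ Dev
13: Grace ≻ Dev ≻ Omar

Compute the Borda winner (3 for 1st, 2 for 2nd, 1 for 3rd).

Dev: 13×3 + 24×1 + 13×2 = 89
Omar: 13×1 + 24×3 + 13×1 = 98
Grace: 13×2 + 24×2 + 13×3 = 113

Grace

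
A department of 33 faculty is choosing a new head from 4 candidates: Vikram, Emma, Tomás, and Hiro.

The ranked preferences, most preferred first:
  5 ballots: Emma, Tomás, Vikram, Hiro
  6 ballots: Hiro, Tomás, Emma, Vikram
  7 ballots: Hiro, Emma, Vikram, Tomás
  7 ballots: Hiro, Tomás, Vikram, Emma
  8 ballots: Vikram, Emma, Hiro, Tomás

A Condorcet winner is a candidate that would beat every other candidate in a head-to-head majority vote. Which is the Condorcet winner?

Hiro

Hiro vs Vikram: 20–13
Hiro vs Emma: 20–13
Hiro vs Tomás: 28–5
Hiro beats every other candidate.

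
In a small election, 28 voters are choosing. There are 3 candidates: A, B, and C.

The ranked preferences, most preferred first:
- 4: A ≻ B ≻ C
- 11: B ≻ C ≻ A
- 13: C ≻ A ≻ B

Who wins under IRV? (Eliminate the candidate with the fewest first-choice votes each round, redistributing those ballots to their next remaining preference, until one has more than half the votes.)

Round 1: A 4, B 11, C 13. A eliminated.
Round 2: B 15, C 13. B has a majority (≥15).

B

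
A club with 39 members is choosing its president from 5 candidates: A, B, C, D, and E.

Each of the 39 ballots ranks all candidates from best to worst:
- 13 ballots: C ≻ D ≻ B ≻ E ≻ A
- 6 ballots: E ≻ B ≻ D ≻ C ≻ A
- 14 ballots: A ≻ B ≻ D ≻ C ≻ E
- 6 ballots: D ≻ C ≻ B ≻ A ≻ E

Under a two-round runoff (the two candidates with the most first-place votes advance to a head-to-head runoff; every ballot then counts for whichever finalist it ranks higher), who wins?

C

Round 1 first-place votes: A 14, B 0, C 13, D 6, E 6. A and C advance.
Runoff: A is ranked above C on 14 ballots, C above A on 25.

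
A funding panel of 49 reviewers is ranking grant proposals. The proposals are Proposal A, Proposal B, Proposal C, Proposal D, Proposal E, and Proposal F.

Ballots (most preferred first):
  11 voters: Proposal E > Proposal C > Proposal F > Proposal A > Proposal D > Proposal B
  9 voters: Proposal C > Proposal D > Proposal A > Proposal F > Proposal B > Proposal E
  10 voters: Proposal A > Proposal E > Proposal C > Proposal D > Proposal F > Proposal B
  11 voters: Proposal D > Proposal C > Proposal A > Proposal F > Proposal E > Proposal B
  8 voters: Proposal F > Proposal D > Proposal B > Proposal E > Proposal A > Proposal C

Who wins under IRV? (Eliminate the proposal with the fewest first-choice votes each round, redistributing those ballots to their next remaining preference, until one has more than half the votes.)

Proposal D

Round 1: Proposal A 10, Proposal B 0, Proposal C 9, Proposal D 11, Proposal E 11, Proposal F 8. Proposal B eliminated.
Round 2: Proposal A 10, Proposal C 9, Proposal D 11, Proposal E 11, Proposal F 8. Proposal F eliminated.
Round 3: Proposal A 10, Proposal C 9, Proposal D 19, Proposal E 11. Proposal C eliminated.
Round 4: Proposal A 10, Proposal D 28, Proposal E 11. Proposal D has a majority (≥25).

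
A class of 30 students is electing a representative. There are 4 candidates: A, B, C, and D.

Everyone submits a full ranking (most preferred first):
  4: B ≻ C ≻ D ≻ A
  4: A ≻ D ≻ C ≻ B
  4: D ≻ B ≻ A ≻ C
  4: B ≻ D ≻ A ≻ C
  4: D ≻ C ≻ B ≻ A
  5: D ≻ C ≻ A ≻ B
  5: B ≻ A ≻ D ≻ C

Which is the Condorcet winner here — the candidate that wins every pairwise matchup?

D

D vs A: 21–9
D vs B: 17–13
D vs C: 26–4
D beats every other candidate.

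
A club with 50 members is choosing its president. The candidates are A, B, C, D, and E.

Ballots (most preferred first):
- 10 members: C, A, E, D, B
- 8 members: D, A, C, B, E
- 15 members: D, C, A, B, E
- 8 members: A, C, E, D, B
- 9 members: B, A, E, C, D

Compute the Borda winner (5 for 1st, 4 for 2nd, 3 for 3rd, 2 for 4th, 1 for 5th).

A: 10×4 + 8×4 + 15×3 + 8×5 + 9×4 = 193
B: 10×1 + 8×2 + 15×2 + 8×1 + 9×5 = 109
C: 10×5 + 8×3 + 15×4 + 8×4 + 9×2 = 184
D: 10×2 + 8×5 + 15×5 + 8×2 + 9×1 = 160
E: 10×3 + 8×1 + 15×1 + 8×3 + 9×3 = 104

A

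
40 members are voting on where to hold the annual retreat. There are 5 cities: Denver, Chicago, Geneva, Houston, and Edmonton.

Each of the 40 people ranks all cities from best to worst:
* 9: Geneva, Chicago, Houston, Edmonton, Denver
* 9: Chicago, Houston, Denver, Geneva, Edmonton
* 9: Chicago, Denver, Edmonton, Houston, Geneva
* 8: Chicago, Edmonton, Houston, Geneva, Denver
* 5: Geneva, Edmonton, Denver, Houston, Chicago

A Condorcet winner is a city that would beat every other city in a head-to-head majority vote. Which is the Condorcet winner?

Chicago vs Denver: 35–5
Chicago vs Geneva: 26–14
Chicago vs Houston: 35–5
Chicago vs Edmonton: 35–5
Chicago beats every other city.

Chicago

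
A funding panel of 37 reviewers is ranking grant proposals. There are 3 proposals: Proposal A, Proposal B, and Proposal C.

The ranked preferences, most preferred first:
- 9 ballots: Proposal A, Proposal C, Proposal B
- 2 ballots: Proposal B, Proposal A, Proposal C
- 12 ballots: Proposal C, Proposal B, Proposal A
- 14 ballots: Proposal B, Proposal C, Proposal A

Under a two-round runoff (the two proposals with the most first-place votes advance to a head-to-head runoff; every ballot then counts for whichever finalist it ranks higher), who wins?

Proposal C

Round 1 first-place votes: Proposal A 9, Proposal B 16, Proposal C 12. Proposal B and Proposal C advance.
Runoff: Proposal B is ranked above Proposal C on 16 ballots, Proposal C above Proposal B on 21.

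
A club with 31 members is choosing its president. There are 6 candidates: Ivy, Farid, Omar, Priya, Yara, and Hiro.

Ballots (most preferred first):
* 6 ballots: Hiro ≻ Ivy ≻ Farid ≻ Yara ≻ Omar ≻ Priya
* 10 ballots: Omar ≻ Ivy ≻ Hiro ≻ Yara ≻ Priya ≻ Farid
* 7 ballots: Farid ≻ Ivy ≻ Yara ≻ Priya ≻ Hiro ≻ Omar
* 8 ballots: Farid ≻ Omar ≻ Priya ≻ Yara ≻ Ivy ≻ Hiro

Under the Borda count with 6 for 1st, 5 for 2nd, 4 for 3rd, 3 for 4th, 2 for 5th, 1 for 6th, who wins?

Ivy: 6×5 + 10×5 + 7×5 + 8×2 = 131
Farid: 6×4 + 10×1 + 7×6 + 8×6 = 124
Omar: 6×2 + 10×6 + 7×1 + 8×5 = 119
Priya: 6×1 + 10×2 + 7×3 + 8×4 = 79
Yara: 6×3 + 10×3 + 7×4 + 8×3 = 100
Hiro: 6×6 + 10×4 + 7×2 + 8×1 = 98

Ivy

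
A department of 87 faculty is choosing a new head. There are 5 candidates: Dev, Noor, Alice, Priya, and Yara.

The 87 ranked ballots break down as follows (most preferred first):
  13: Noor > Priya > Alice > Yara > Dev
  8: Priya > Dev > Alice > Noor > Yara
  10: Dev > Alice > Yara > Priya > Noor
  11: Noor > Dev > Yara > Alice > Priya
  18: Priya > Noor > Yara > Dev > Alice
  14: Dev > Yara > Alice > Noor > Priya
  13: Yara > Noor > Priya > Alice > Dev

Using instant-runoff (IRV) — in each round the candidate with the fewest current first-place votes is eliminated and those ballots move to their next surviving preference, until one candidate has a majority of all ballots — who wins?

Round 1: Dev 24, Noor 24, Alice 0, Priya 26, Yara 13. Alice eliminated.
Round 2: Dev 24, Noor 24, Priya 26, Yara 13. Yara eliminated.
Round 3: Dev 24, Noor 37, Priya 26. Dev eliminated.
Round 4: Noor 51, Priya 36. Noor has a majority (≥44).

Noor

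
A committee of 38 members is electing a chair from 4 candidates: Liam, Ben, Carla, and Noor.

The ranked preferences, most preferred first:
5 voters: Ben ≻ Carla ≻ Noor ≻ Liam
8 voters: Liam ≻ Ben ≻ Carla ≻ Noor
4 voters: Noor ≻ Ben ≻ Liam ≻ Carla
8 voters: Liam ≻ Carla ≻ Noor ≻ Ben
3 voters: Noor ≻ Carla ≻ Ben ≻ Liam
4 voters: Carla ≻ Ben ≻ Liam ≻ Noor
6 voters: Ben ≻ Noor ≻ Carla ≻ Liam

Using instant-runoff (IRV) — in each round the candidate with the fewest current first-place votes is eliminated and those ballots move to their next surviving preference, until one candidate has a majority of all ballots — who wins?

Round 1: Liam 16, Ben 11, Carla 4, Noor 7. Carla eliminated.
Round 2: Liam 16, Ben 15, Noor 7. Noor eliminated.
Round 3: Liam 16, Ben 22. Ben has a majority (≥20).

Ben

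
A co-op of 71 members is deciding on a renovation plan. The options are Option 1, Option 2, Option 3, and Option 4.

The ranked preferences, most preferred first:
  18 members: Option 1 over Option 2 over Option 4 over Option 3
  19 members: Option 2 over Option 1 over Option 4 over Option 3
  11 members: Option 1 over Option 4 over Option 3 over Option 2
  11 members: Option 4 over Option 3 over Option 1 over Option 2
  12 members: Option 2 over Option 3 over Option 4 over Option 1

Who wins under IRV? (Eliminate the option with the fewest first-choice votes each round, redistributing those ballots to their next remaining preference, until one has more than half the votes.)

Round 1: Option 1 29, Option 2 31, Option 3 0, Option 4 11. Option 3 eliminated.
Round 2: Option 1 29, Option 2 31, Option 4 11. Option 4 eliminated.
Round 3: Option 1 40, Option 2 31. Option 1 has a majority (≥36).

Option 1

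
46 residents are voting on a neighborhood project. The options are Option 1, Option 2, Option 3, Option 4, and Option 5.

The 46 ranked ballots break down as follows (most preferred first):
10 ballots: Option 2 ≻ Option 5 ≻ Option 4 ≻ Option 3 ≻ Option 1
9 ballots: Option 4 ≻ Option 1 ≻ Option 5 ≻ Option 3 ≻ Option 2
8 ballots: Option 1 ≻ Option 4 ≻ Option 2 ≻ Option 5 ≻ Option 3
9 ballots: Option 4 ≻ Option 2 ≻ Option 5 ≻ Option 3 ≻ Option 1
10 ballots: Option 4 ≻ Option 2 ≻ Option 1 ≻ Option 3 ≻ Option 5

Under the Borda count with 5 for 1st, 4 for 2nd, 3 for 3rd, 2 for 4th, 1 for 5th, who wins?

Option 1: 10×1 + 9×4 + 8×5 + 9×1 + 10×3 = 125
Option 2: 10×5 + 9×1 + 8×3 + 9×4 + 10×4 = 159
Option 3: 10×2 + 9×2 + 8×1 + 9×2 + 10×2 = 84
Option 4: 10×3 + 9×5 + 8×4 + 9×5 + 10×5 = 202
Option 5: 10×4 + 9×3 + 8×2 + 9×3 + 10×1 = 120

Option 4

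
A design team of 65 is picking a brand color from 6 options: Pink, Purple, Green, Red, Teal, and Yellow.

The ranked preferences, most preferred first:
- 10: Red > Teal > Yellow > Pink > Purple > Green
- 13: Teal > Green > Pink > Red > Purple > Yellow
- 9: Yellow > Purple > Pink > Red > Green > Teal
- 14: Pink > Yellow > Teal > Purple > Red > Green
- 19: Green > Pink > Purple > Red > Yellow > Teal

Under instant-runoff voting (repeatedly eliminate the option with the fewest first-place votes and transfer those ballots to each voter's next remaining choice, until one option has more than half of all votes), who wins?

Round 1: Pink 14, Purple 0, Green 19, Red 10, Teal 13, Yellow 9. Purple eliminated.
Round 2: Pink 14, Green 19, Red 10, Teal 13, Yellow 9. Yellow eliminated.
Round 3: Pink 23, Green 19, Red 10, Teal 13. Red eliminated.
Round 4: Pink 23, Green 19, Teal 23. Green eliminated.
Round 5: Pink 42, Teal 23. Pink has a majority (≥33).

Pink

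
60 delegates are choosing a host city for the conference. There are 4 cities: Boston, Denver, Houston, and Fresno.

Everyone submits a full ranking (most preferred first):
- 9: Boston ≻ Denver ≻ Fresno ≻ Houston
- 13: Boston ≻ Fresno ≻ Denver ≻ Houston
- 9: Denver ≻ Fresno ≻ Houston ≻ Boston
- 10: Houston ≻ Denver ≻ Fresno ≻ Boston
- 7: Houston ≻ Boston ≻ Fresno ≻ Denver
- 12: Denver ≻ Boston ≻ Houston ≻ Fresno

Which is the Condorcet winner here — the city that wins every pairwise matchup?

Denver

Denver vs Boston: 31–29
Denver vs Houston: 43–17
Denver vs Fresno: 40–20
Denver beats every other city.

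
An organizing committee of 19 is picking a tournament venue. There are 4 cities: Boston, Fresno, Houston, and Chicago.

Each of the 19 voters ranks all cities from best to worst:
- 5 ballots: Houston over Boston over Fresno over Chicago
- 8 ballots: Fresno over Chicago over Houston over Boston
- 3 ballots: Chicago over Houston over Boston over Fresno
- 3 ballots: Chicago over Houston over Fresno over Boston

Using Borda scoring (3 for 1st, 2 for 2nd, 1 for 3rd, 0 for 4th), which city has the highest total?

Houston

Boston: 5×2 + 8×0 + 3×1 + 3×0 = 13
Fresno: 5×1 + 8×3 + 3×0 + 3×1 = 32
Houston: 5×3 + 8×1 + 3×2 + 3×2 = 35
Chicago: 5×0 + 8×2 + 3×3 + 3×3 = 34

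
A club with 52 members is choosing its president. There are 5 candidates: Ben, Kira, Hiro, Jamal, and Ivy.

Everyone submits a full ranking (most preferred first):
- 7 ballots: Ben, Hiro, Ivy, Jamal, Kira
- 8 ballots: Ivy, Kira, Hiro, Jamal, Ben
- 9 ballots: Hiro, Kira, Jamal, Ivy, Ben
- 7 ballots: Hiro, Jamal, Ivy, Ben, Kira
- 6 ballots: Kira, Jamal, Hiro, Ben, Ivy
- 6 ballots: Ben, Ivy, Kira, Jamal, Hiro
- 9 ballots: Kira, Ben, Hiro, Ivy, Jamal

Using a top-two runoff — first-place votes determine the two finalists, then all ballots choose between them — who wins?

Kira

Round 1 first-place votes: Ben 13, Kira 15, Hiro 16, Jamal 0, Ivy 8. Hiro and Kira advance.
Runoff: Hiro is ranked above Kira on 23 ballots, Kira above Hiro on 29.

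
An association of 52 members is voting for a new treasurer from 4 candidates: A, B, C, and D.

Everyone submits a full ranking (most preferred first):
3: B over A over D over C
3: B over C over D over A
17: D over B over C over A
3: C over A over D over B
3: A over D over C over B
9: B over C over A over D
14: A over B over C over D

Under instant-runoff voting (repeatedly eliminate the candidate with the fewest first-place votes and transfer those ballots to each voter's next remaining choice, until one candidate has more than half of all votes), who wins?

Round 1: A 17, B 15, C 3, D 17. C eliminated.
Round 2: A 20, B 15, D 17. B eliminated.
Round 3: A 32, D 20. A has a majority (≥27).

A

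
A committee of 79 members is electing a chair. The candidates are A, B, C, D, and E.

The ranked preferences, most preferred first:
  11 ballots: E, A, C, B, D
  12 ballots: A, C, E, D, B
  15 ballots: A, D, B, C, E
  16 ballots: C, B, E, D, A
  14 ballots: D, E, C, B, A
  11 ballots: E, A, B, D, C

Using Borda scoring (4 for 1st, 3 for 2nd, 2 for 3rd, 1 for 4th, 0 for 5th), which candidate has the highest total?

A: 11×3 + 12×4 + 15×4 + 16×0 + 14×0 + 11×3 = 174
B: 11×1 + 12×0 + 15×2 + 16×3 + 14×1 + 11×2 = 125
C: 11×2 + 12×3 + 15×1 + 16×4 + 14×2 + 11×0 = 165
D: 11×0 + 12×1 + 15×3 + 16×1 + 14×4 + 11×1 = 140
E: 11×4 + 12×2 + 15×0 + 16×2 + 14×3 + 11×4 = 186

E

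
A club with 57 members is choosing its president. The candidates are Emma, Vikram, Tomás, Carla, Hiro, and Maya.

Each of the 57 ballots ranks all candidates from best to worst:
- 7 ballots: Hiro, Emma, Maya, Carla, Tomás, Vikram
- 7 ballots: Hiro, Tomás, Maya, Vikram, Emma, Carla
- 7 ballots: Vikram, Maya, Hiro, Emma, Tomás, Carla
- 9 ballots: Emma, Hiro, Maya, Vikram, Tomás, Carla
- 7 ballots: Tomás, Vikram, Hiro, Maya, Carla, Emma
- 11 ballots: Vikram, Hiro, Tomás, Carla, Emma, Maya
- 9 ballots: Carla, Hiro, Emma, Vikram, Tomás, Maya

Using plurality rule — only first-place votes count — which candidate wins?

First-place votes: Emma 9, Vikram 18, Tomás 7, Carla 9, Hiro 14, Maya 0.

Vikram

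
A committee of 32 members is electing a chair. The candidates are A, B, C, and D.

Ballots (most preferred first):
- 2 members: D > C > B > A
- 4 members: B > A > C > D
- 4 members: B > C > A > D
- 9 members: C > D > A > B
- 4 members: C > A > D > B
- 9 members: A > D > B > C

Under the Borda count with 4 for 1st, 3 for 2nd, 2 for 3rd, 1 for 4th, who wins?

A

A: 2×1 + 4×3 + 4×2 + 9×2 + 4×3 + 9×4 = 88
B: 2×2 + 4×4 + 4×4 + 9×1 + 4×1 + 9×2 = 67
C: 2×3 + 4×2 + 4×3 + 9×4 + 4×4 + 9×1 = 87
D: 2×4 + 4×1 + 4×1 + 9×3 + 4×2 + 9×3 = 78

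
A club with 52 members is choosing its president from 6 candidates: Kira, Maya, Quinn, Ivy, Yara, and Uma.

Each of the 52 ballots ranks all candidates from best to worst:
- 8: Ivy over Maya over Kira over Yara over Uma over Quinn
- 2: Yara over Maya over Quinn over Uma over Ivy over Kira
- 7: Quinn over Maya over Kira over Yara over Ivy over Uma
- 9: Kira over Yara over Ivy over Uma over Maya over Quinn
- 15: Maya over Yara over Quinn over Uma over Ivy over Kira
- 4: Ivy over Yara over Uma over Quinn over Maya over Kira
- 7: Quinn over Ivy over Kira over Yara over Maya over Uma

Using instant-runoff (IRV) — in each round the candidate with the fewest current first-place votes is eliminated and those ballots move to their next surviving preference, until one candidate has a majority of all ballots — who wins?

Ivy

Round 1: Kira 9, Maya 15, Quinn 14, Ivy 12, Yara 2, Uma 0. Uma eliminated.
Round 2: Kira 9, Maya 15, Quinn 14, Ivy 12, Yara 2. Yara eliminated.
Round 3: Kira 9, Maya 17, Quinn 14, Ivy 12. Kira eliminated.
Round 4: Maya 17, Quinn 14, Ivy 21. Quinn eliminated.
Round 5: Maya 24, Ivy 28. Ivy has a majority (≥27).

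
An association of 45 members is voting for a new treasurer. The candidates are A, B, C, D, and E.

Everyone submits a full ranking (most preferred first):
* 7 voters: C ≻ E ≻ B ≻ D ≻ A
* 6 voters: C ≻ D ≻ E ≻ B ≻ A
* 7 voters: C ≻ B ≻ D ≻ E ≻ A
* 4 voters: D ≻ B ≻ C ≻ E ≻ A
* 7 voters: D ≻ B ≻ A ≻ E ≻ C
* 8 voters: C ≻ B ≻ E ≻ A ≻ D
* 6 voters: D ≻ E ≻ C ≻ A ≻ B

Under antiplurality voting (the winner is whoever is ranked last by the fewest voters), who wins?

Last-place votes: A 24, B 6, C 7, D 8, E 0.

E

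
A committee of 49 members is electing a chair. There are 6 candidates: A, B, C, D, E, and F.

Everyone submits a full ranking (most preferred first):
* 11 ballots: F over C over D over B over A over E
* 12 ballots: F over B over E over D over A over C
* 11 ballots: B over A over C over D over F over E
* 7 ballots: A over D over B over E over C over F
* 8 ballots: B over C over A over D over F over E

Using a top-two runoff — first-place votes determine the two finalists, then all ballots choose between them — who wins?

B

Round 1 first-place votes: A 7, B 19, C 0, D 0, E 0, F 23. F and B advance.
Runoff: F is ranked above B on 23 ballots, B above F on 26.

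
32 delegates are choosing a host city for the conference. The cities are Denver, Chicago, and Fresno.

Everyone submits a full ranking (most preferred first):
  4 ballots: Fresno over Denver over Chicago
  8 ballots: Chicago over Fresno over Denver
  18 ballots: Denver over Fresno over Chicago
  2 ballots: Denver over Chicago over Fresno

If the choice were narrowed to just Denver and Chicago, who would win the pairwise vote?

Denver

Denver is ranked above Chicago on 24 ballots; Chicago above Denver on 8.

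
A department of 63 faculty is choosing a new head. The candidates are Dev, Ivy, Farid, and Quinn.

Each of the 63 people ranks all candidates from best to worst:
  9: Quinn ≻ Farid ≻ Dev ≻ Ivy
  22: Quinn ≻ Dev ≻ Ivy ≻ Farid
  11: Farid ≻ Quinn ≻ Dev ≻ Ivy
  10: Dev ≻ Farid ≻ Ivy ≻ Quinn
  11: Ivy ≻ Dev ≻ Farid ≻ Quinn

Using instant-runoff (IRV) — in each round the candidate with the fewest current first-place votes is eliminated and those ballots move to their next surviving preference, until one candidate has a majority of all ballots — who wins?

Farid

Round 1: Dev 10, Ivy 11, Farid 11, Quinn 31. Dev eliminated.
Round 2: Ivy 11, Farid 21, Quinn 31. Ivy eliminated.
Round 3: Farid 32, Quinn 31. Farid has a majority (≥32).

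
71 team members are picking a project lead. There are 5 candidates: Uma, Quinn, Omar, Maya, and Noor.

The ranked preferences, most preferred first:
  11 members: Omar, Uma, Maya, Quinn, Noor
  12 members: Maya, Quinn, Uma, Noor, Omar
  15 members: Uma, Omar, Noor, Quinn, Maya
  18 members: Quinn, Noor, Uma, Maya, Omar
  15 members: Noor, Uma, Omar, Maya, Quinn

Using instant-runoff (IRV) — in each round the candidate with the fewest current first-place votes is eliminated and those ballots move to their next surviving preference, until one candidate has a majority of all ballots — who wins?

Round 1: Uma 15, Quinn 18, Omar 11, Maya 12, Noor 15. Omar eliminated.
Round 2: Uma 26, Quinn 18, Maya 12, Noor 15. Maya eliminated.
Round 3: Uma 26, Quinn 30, Noor 15. Noor eliminated.
Round 4: Uma 41, Quinn 30. Uma has a majority (≥36).

Uma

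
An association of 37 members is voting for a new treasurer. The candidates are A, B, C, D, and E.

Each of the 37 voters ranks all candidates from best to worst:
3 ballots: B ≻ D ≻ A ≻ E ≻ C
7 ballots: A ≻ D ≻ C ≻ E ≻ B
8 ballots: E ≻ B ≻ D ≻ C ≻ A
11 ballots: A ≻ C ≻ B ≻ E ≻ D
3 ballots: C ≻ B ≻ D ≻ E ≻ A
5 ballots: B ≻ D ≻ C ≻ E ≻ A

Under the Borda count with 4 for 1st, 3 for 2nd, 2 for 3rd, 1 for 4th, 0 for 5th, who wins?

A: 3×2 + 7×4 + 8×0 + 11×4 + 3×0 + 5×0 = 78
B: 3×4 + 7×0 + 8×3 + 11×2 + 3×3 + 5×4 = 87
C: 3×0 + 7×2 + 8×1 + 11×3 + 3×4 + 5×2 = 77
D: 3×3 + 7×3 + 8×2 + 11×0 + 3×2 + 5×3 = 67
E: 3×1 + 7×1 + 8×4 + 11×1 + 3×1 + 5×1 = 61

B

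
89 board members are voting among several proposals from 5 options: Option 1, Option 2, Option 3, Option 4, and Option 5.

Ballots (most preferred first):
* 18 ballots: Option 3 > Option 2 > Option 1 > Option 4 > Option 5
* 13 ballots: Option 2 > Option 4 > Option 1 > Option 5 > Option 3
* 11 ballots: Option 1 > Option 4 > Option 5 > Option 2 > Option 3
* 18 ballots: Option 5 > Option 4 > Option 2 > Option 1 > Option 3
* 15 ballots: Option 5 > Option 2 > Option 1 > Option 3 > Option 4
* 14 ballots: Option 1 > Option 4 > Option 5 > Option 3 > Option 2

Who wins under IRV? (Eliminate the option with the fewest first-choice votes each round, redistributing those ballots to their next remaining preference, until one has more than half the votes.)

Round 1: Option 1 25, Option 2 13, Option 3 18, Option 4 0, Option 5 33. Option 4 eliminated.
Round 2: Option 1 25, Option 2 13, Option 3 18, Option 5 33. Option 2 eliminated.
Round 3: Option 1 38, Option 3 18, Option 5 33. Option 3 eliminated.
Round 4: Option 1 56, Option 5 33. Option 1 has a majority (≥45).

Option 1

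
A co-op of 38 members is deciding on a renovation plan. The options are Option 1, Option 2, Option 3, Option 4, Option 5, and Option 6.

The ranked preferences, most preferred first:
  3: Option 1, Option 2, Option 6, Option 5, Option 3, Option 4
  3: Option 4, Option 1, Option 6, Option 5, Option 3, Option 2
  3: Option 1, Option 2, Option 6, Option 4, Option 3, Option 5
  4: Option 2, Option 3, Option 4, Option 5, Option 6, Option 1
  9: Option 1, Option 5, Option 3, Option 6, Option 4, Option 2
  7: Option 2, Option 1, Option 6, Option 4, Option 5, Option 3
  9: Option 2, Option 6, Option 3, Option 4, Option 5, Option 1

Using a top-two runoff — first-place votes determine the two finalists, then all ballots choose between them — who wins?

Option 2

Round 1 first-place votes: Option 1 15, Option 2 20, Option 3 0, Option 4 3, Option 5 0, Option 6 0. Option 2 and Option 1 advance.
Runoff: Option 2 is ranked above Option 1 on 20 ballots, Option 1 above Option 2 on 18.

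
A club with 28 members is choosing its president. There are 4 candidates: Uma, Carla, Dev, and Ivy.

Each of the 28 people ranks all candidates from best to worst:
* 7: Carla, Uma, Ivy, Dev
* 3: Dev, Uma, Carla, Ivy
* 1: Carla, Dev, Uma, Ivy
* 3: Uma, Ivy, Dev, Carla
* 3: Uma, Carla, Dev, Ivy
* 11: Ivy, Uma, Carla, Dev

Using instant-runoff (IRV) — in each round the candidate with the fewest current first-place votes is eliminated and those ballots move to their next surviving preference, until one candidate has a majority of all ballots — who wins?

Round 1: Uma 6, Carla 8, Dev 3, Ivy 11. Dev eliminated.
Round 2: Uma 9, Carla 8, Ivy 11. Carla eliminated.
Round 3: Uma 17, Ivy 11. Uma has a majority (≥15).

Uma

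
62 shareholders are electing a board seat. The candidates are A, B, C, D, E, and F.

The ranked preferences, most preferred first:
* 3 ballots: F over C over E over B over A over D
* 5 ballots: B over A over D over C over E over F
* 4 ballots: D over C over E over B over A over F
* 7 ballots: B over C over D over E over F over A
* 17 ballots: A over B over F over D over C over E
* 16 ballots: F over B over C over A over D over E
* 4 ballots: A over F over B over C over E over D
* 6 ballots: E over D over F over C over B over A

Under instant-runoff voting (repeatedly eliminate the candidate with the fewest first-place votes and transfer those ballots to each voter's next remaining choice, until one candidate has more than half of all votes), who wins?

F

Round 1: A 21, B 12, C 0, D 4, E 6, F 19. C eliminated.
Round 2: A 21, B 12, D 4, E 6, F 19. D eliminated.
Round 3: A 21, B 12, E 10, F 19. E eliminated.
Round 4: A 21, B 16, F 25. B eliminated.
Round 5: A 30, F 32. F has a majority (≥32).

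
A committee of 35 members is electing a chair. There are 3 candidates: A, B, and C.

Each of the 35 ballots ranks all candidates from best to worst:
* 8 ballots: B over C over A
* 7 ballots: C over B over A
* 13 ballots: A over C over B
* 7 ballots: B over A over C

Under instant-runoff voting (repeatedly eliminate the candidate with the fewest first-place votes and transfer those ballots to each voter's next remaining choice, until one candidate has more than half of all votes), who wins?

B

Round 1: A 13, B 15, C 7. C eliminated.
Round 2: A 13, B 22. B has a majority (≥18).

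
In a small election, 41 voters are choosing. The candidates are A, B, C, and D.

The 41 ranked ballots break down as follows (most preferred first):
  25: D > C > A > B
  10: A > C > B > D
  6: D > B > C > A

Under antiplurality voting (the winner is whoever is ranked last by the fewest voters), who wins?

Last-place votes: A 6, B 25, C 0, D 10.

C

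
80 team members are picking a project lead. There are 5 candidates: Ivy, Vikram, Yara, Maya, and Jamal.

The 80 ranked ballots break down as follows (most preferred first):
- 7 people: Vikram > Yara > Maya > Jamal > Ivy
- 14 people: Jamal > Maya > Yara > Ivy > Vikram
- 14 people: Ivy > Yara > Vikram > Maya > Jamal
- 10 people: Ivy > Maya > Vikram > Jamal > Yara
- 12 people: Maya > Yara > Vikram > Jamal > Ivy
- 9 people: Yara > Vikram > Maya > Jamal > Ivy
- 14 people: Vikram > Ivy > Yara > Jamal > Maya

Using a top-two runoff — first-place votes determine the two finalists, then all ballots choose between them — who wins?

Vikram

Round 1 first-place votes: Ivy 24, Vikram 21, Yara 9, Maya 12, Jamal 14. Ivy and Vikram advance.
Runoff: Ivy is ranked above Vikram on 38 ballots, Vikram above Ivy on 42.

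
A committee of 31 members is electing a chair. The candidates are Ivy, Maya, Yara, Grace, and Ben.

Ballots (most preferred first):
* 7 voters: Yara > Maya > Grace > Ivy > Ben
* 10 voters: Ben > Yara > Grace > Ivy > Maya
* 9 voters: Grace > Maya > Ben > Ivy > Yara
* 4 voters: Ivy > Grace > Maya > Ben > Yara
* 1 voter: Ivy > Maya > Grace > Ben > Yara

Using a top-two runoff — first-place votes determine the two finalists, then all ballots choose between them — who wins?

Grace

Round 1 first-place votes: Ivy 5, Maya 0, Yara 7, Grace 9, Ben 10. Ben and Grace advance.
Runoff: Ben is ranked above Grace on 10 ballots, Grace above Ben on 21.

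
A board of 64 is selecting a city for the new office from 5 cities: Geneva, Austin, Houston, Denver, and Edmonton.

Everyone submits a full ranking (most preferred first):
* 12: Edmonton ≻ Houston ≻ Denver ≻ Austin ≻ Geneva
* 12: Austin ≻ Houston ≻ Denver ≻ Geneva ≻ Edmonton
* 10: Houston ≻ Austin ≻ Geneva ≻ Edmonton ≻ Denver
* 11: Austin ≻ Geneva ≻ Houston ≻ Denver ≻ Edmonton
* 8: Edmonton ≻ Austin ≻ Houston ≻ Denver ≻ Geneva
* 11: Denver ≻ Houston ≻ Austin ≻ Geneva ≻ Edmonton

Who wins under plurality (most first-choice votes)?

Austin

First-place votes: Geneva 0, Austin 23, Houston 10, Denver 11, Edmonton 20.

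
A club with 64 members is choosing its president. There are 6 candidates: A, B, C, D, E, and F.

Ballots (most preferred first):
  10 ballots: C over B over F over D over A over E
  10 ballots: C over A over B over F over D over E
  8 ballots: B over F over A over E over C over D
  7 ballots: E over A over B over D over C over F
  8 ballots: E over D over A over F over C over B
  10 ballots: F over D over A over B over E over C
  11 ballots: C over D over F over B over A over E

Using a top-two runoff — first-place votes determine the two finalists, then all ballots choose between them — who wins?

Round 1 first-place votes: A 0, B 8, C 31, D 0, E 15, F 10. C and E advance.
Runoff: C is ranked above E on 31 ballots, E above C on 33.

E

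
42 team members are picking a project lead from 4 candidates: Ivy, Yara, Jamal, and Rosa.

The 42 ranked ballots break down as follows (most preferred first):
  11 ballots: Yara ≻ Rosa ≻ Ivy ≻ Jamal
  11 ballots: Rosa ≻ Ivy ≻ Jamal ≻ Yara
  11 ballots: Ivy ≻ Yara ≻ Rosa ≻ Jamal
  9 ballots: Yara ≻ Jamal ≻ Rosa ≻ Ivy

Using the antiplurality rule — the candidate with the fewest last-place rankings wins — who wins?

Last-place votes: Ivy 9, Yara 11, Jamal 22, Rosa 0.

Rosa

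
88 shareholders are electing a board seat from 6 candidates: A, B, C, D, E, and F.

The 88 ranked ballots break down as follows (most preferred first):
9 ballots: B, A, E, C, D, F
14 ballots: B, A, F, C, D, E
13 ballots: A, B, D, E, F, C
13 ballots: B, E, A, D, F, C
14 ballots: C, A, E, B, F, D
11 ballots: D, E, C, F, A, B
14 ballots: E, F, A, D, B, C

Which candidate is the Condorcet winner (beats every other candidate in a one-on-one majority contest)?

A

A vs B: 52–36
A vs C: 63–25
A vs D: 77–11
A vs E: 50–38
A vs F: 63–25
A beats every other candidate.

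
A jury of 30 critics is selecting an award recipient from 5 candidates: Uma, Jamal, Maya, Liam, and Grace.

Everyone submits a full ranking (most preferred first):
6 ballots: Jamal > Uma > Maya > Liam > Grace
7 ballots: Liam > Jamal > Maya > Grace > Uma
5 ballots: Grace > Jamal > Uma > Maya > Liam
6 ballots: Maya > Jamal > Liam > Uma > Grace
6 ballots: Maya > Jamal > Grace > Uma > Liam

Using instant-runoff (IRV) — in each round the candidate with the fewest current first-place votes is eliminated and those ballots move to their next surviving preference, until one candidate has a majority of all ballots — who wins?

Jamal

Round 1: Uma 0, Jamal 6, Maya 12, Liam 7, Grace 5. Uma eliminated.
Round 2: Jamal 6, Maya 12, Liam 7, Grace 5. Grace eliminated.
Round 3: Jamal 11, Maya 12, Liam 7. Liam eliminated.
Round 4: Jamal 18, Maya 12. Jamal has a majority (≥16).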